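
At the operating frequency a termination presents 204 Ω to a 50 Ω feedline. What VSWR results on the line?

VSWR ≈ 4.08

For a purely resistive load, VSWR = R_L/Z_0 or Z_0/R_L (whichever > 1) = 204/50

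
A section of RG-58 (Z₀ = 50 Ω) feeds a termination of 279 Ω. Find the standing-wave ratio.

For a purely resistive load, VSWR = R_L/Z_0 or Z_0/R_L (whichever > 1) = 279/50

VSWR ≈ 5.58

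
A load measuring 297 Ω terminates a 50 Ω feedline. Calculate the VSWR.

For a purely resistive load, VSWR = R_L/Z_0 or Z_0/R_L (whichever > 1) = 297/50

VSWR ≈ 5.94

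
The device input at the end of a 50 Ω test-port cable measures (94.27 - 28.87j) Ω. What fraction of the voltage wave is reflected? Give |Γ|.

|Γ| ≈ 0.359

Γ = (Z_L − Z_0)/(Z_L + Z_0) = (44.27 − j28.87)/(144.3 − j28.87)
|Γ| = 52.9/147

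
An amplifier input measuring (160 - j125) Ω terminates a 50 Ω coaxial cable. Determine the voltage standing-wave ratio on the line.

Γ = (Z_L − Z_0)/(Z_L + Z_0) = (110 − j125)/(210 − j125)
|Γ| = 167/244 = 0.681
VSWR = (1 + |Γ|)/(1 − |Γ|) = 1.68/0.319

VSWR ≈ 5.28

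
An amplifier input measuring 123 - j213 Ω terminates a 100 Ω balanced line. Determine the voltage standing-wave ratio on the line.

VSWR ≈ 5.55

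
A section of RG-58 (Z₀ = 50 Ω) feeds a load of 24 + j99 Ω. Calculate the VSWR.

VSWR ≈ 10.6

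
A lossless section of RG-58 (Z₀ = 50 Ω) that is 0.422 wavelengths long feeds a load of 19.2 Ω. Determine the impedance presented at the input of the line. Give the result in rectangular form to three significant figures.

Z_in ≈ 23.7 − j21.8 Ω

βl = 2π × 0.422 = 152°
tan(βl) = tan(152°) = -0.534
Z_in = Z_0·(Z_L + jZ_0·tanβl)/(Z_0 + jZ_L·tanβl)
     = 50·(19.2 − j26.7)/(50 − j10.2)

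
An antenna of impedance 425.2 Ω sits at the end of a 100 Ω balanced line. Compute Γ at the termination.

Γ = (Z_L − Z_0)/(Z_L + Z_0) = (425.2 − 100)/(425.2 + 100) = 325.2/525.2

Γ = 0.619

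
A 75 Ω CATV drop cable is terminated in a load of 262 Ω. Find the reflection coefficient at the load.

Γ = 0.555

Γ = (Z_L − Z_0)/(Z_L + Z_0) = (262 − 75)/(262 + 75) = 187/337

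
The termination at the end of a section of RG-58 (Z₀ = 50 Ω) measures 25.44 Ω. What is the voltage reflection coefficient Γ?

Γ = -0.326

Γ = (Z_L − Z_0)/(Z_L + Z_0) = (25.44 − 50)/(25.44 + 50) = -24.56/75.44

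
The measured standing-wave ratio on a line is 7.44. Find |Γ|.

|Γ| = (S − 1)/(S + 1) = (7.44 − 1)/(7.44 + 1) = 6.44/8.44

|Γ| ≈ 0.763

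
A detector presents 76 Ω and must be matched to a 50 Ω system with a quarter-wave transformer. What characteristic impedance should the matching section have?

Z_qwt ≈ 61.6 Ω

Z_qwt = √(Z_0·R_L) = √(50 × 76) = √3800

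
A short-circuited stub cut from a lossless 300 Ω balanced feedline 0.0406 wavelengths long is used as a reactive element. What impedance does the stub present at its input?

βl = 2π × 0.0406 = 14.6°
tan(βl) = 0.261
For a short-circuited stub, Z_in = jZ_0·tan(βl)

Z_in ≈ +j78.2 Ω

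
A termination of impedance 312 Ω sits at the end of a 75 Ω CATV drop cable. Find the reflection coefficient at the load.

Γ = (Z_L − Z_0)/(Z_L + Z_0) = (312 − 75)/(312 + 75) = 237/387

Γ = 0.612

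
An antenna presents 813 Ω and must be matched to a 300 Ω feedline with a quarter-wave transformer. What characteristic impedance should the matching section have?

Z_qwt ≈ 494 Ω

Z_qwt = √(Z_0·R_L) = √(300 × 813) = √243900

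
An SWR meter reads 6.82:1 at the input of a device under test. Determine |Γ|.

|Γ| ≈ 0.744

|Γ| = (S − 1)/(S + 1) = (6.82 − 1)/(6.82 + 1) = 5.82/7.82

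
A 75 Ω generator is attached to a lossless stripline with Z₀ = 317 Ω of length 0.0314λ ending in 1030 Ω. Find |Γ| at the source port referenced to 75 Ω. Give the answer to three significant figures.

|Γ| ≈ 0.86

βl = 2π × 0.0314 = 11.3°
tan(βl) = 0.2
Z_in = Z_0·(Z_L + jZ_0·tanβl)/(Z_0 + jZ_L·tanβl) = 753 − j426 Ω
Γ_s = (Z_in − Z_s)/(Z_in + Z_s) = (678 − j426)/(828 − j426), |Γ_s| = 0.86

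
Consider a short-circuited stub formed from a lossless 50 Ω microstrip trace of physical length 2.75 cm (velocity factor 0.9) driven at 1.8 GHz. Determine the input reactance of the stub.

X_in ≈ 112 Ω (inductive)

λ = v/f = 0.9·c / 1.8 GHz = 0.15 m
βl = 2π·l/λ = 2π × 0.183 = 66°
tan(βl) = 2.25
For a short-circuited stub, Z_in = jZ_0·tan(βl)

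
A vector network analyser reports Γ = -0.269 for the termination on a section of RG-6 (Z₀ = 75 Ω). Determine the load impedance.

Z_L = Z_0·(1 + Γ)/(1 − Γ) = 75·(0.731)/(1.27)

Z_L ≈ 43.2 Ω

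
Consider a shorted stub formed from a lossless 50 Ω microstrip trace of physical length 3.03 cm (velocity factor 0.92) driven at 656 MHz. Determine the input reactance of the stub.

X_in ≈ 24.3 Ω (inductive)

λ = v/f = 0.92·c / 656 MHz = 0.421 m
βl = 2π·l/λ = 2π × 0.072 = 25.9°
tan(βl) = 0.486
For a shorted stub, Z_in = jZ_0·tan(βl)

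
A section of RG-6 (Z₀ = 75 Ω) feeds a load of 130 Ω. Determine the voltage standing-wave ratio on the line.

Γ = (130 − 75)/(130 + 75) = 0.268
VSWR = (1 + 0.268)/(1 − 0.268)

VSWR ≈ 1.73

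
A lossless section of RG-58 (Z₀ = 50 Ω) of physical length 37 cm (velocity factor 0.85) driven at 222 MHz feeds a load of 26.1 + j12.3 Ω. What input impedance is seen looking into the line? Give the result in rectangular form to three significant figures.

Z_in ≈ 39.9 − j31.6 Ω

λ = v/f = 0.85·c / 222 MHz = 1.15 m
βl = 2π·l/λ = 2π × 0.322 = 116°
tan(βl) = tan(116°) = -2.05
Z_in = Z_0·(Z_L + jZ_0·tanβl)/(Z_0 + jZ_L·tanβl)
     = 50·(26.1 − j90.4)/(75.3 − j53.6)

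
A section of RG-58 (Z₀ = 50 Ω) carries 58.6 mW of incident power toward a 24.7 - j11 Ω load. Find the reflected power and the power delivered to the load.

|Γ| = |(-25.3 − j11)/(74.7 − j11)| = 0.365
|Γ|² = 0.133
P_refl = |Γ|²·P_inc = 7.82 mW, P_del = (1 − |Γ|²)·P_inc = 50.8 mW

P_reflected ≈ 7.82 mW; P_delivered ≈ 50.8 mW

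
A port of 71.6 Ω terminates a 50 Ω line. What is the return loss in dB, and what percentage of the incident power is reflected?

RL ≈ 15 dB; 3.16% of incident power reflected

Γ = (71.6 − 50)/(71.6 + 50) = 0.178
RL = −20·log₁₀(0.178) = 15 dB
P_refl/P_inc = |Γ|² = 0.0316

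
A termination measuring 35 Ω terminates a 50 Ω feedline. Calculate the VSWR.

For a purely resistive load, VSWR = R_L/Z_0 or Z_0/R_L (whichever > 1) = 50/35

VSWR ≈ 1.43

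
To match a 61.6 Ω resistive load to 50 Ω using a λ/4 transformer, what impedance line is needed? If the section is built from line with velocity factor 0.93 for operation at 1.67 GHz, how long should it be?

Z_qwt = √(Z_0·R_L) = √(50 × 61.6) = √3080
λ = 0.93·c/f = 0.167 m, so l = λ/4 = 0.0418 m

Z_qwt ≈ 55.5 Ω; length ≈ 4.18 cm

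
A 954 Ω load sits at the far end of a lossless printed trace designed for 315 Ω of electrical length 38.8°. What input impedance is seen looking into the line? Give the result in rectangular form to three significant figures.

tan(βl) = tan(38.8°) = 0.804
Z_in = Z_0·(Z_L + jZ_0·tanβl)/(Z_0 + jZ_L·tanβl)
     = 315·(954 + j253)/(315 + j767)

Z_in ≈ 227 − j299 Ω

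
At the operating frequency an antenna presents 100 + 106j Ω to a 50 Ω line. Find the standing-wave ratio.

Γ = (Z_L − Z_0)/(Z_L + Z_0) = (50 + j106)/(150 + j106)
|Γ| = 117/184 = 0.638
VSWR = (1 + |Γ|)/(1 − |Γ|) = 1.64/0.362

VSWR ≈ 4.53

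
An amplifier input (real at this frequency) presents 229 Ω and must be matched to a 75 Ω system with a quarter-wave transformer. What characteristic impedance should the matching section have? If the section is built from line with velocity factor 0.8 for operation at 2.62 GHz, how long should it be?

Z_qwt = √(Z_0·R_L) = √(75 × 229) = √17180
λ = 0.8·c/f = 0.0916 m, so l = λ/4 = 0.0229 m

Z_qwt ≈ 131 Ω; length ≈ 2.29 cm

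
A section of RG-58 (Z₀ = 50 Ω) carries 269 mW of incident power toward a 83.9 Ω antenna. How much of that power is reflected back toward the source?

Γ = (83.9 − 50)/(83.9 + 50) = 0.253
|Γ|² = 0.0641
P_refl = |Γ|²·P_inc = 17.2 mW, P_del = (1 − |Γ|²)·P_inc = 252 mW

P_reflected ≈ 17.2 mW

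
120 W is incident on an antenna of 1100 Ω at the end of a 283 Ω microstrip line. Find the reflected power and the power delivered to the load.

P_reflected ≈ 41.9 W; P_delivered ≈ 78.1 W

Γ = (1100 − 283)/(1100 + 283) = 0.591
|Γ|² = 0.349
P_refl = |Γ|²·P_inc = 41.9 W, P_del = (1 − |Γ|²)·P_inc = 78.1 W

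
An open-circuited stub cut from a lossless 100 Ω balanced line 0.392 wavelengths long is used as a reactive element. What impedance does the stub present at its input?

βl = 2π × 0.392 = 141°
tan(βl) = -0.806
For an open-circuited stub, Z_in = −jZ_0·cot(βl) = −jZ_0/tan(βl)

Z_in ≈ +j124 Ω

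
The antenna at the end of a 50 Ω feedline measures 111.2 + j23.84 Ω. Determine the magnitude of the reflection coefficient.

|Γ| ≈ 0.403

Γ = (Z_L − Z_0)/(Z_L + Z_0) = (61.2 + j23.84)/(161.2 + j23.84)
|Γ| = 65.7/163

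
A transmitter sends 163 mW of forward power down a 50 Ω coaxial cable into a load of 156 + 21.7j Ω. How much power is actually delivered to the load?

P_delivered ≈ 119 mW

|Γ| = |(106 + j21.7)/(206 + j21.7)| = 0.522
|Γ|² = 0.273
P_refl = |Γ|²·P_inc = 44.5 mW, P_del = (1 − |Γ|²)·P_inc = 119 mW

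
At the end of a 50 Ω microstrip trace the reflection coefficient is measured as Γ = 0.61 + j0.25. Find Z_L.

Z_L ≈ 132 + j116 Ω

Z_L = Z_0·(1 + Γ)/(1 − Γ) = 50·(1.61 + j0.25)/(0.39 − j0.25)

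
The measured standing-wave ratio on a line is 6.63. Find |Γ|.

|Γ| ≈ 0.738

|Γ| = (S − 1)/(S + 1) = (6.63 − 1)/(6.63 + 1) = 5.63/7.63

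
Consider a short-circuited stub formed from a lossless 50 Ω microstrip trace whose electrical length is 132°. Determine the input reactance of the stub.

tan(βl) = -1.11
For a short-circuited stub, Z_in = jZ_0·tan(βl)

X_in ≈ -55.5 Ω (capacitive)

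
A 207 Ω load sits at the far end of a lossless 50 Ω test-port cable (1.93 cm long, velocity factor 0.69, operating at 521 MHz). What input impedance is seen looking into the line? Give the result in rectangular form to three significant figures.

Z_in ≈ 84.2 − j94.1 Ω

λ = v/f = 0.69·c / 521 MHz = 0.397 m
βl = 2π·l/λ = 2π × 0.0486 = 17.5°
tan(βl) = tan(17.5°) = 0.315
Z_in = Z_0·(Z_L + jZ_0·tanβl)/(Z_0 + jZ_L·tanβl)
     = 50·(207 + j15.8)/(50 + j65.2)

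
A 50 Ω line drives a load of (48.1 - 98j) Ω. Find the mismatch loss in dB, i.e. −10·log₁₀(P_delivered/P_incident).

Γ = (-1.9 − j98)/(98.1 − j98), |Γ| = 0.707
|Γ|² = 0.5, so P_del/P_inc = 1 − |Γ|² = 0.5
ML = −10·log₁₀(1 − |Γ|²)

mismatch loss ≈ 3.01 dB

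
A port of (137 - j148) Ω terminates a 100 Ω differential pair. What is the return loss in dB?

RL ≈ 5.26 dB

Γ = (37 − j148)/(237 − j148), |Γ| = 0.546
RL = −20·log₁₀|Γ| = −20·log₁₀(0.546)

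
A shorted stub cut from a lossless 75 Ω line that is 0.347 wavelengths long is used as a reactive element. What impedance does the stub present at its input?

Z_in ≈ −j107 Ω

βl = 2π × 0.347 = 125°
tan(βl) = -1.43
For a shorted stub, Z_in = jZ_0·tan(βl)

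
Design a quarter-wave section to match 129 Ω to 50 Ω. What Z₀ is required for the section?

Z_qwt ≈ 80.3 Ω

Z_qwt = √(Z_0·R_L) = √(50 × 129) = √6450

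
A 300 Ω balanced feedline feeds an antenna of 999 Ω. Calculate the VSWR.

For a purely resistive load, VSWR = R_L/Z_0 or Z_0/R_L (whichever > 1) = 999/300

VSWR ≈ 3.33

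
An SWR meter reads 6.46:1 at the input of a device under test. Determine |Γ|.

|Γ| ≈ 0.732

|Γ| = (S − 1)/(S + 1) = (6.46 − 1)/(6.46 + 1) = 5.46/7.46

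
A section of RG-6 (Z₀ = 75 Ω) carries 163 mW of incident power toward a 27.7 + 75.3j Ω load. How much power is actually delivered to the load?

|Γ| = |(-47.3 + j75.3)/(102.7 + j75.3)| = 0.698
|Γ|² = 0.488
P_refl = |Γ|²·P_inc = 79.5 mW, P_del = (1 − |Γ|²)·P_inc = 83.5 mW

P_delivered ≈ 83.5 mW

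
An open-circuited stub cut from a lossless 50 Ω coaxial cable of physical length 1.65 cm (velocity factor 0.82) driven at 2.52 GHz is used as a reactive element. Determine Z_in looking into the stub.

Z_in ≈ −j27.9 Ω

λ = v/f = 0.82·c / 2.52 GHz = 0.0976 m
βl = 2π·l/λ = 2π × 0.169 = 60.8°
tan(βl) = 1.79
For an open-circuited stub, Z_in = −jZ_0·cot(βl) = −jZ_0/tan(βl)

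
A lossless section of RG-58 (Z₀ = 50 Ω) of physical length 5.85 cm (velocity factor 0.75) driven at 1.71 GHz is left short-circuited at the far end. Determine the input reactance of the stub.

X_in ≈ -18.1 Ω (capacitive)

λ = v/f = 0.75·c / 1.71 GHz = 0.132 m
βl = 2π·l/λ = 2π × 0.445 = 160°
tan(βl) = -0.363
For a short-circuited stub, Z_in = jZ_0·tan(βl)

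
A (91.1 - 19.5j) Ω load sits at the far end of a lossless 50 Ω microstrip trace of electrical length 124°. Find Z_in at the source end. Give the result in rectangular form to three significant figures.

Z_in ≈ 39 + j27.6 Ω

tan(βl) = tan(124°) = -1.48
Z_in = Z_0·(Z_L + jZ_0·tanβl)/(Z_0 + jZ_L·tanβl)
     = 50·(91.1 − j93.6)/(21.1 − j135)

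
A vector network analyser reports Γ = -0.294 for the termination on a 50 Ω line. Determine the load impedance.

Z_L = Z_0·(1 + Γ)/(1 − Γ) = 50·(0.706)/(1.29)

Z_L ≈ 27.3 Ω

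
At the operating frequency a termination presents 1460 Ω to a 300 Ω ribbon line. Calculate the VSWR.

For a purely resistive load, VSWR = R_L/Z_0 or Z_0/R_L (whichever > 1) = 1460/300

VSWR ≈ 4.87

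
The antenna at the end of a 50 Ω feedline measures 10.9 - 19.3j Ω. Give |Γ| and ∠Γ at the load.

Γ ≈ 0.683 ∠ -136°

Γ = (Z_L − Z_0)/(Z_L + Z_0) = (-39.1 − j19.3)/(60.9 − j19.3)
|Γ| = 43.6/63.9 = 0.683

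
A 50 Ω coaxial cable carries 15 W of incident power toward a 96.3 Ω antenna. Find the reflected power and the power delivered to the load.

Γ = (96.3 − 50)/(96.3 + 50) = 0.316
|Γ|² = 0.1
P_refl = |Γ|²·P_inc = 1.5 W, P_del = (1 − |Γ|²)·P_inc = 13.5 W

P_reflected ≈ 1.5 W; P_delivered ≈ 13.5 W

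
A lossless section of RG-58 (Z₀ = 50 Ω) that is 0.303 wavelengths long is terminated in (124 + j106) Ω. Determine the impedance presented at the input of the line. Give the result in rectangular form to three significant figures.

βl = 2π × 0.303 = 109°
tan(βl) = tan(109°) = -2.89
Z_in = Z_0·(Z_L + jZ_0·tanβl)/(Z_0 + jZ_L·tanβl)
     = 50·(124 − j38.6)/(356 − j358)

Z_in ≈ 11.4 + j6.01 Ω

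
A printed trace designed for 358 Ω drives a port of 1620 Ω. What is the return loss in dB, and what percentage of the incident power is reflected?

RL ≈ 3.9 dB; 40.7% of incident power reflected

Γ = (1620 − 358)/(1620 + 358) = 0.638
RL = −20·log₁₀(0.638) = 3.9 dB
P_refl/P_inc = |Γ|² = 0.407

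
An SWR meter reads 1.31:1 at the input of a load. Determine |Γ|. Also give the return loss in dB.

|Γ| ≈ 0.134; return loss ≈ 17.4 dB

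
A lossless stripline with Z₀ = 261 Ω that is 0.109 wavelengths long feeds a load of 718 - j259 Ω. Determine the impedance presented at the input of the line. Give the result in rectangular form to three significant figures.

βl = 2π × 0.109 = 39.2°
tan(βl) = tan(39.2°) = 0.817
Z_in = Z_0·(Z_L + jZ_0·tanβl)/(Z_0 + jZ_L·tanβl)
     = 261·(718 − j45.8)/(473 + j586)

Z_in ≈ 144 − j204 Ω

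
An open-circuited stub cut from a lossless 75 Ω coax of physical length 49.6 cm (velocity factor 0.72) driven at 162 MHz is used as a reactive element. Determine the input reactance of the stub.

X_in ≈ 72.2 Ω (inductive)

λ = v/f = 0.72·c / 162 MHz = 1.33 m
βl = 2π·l/λ = 2π × 0.372 = 134°
tan(βl) = -1.04
For an open-circuited stub, Z_in = −jZ_0·cot(βl) = −jZ_0/tan(βl)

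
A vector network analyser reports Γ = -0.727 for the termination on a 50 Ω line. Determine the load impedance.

Z_L ≈ 7.9 Ω

Z_L = Z_0·(1 + Γ)/(1 − Γ) = 50·(0.273)/(1.73)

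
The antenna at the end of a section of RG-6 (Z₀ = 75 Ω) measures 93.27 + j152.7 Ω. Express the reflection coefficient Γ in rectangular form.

Γ ≈ 0.511 + j0.444

Γ = (Z_L − Z_0)/(Z_L + Z_0) = (18.27 + j152.7)/(168.3 + j152.7)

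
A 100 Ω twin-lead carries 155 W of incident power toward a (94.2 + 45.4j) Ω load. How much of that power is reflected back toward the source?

P_reflected ≈ 8.16 W

|Γ| = |(-5.8 + j45.4)/(194.2 + j45.4)| = 0.229
|Γ|² = 0.0527
P_refl = |Γ|²·P_inc = 8.16 W, P_del = (1 − |Γ|²)·P_inc = 147 W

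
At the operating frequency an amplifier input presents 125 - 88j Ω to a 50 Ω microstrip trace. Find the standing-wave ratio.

Γ = (Z_L − Z_0)/(Z_L + Z_0) = (75 − j88)/(175 − j88)
|Γ| = 116/196 = 0.59
VSWR = (1 + |Γ|)/(1 − |Γ|) = 1.59/0.41

VSWR ≈ 3.88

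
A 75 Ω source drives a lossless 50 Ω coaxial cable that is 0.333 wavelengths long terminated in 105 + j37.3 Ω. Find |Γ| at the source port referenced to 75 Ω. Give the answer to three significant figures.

|Γ| ≈ 0.549

βl = 2π × 0.333 = 120°
tan(βl) = -1.74
Z_in = Z_0·(Z_L + jZ_0·tanβl)/(Z_0 + jZ_L·tanβl) = 22.7 + j14.5 Ω
Γ_s = (Z_in − Z_s)/(Z_in + Z_s) = (-52.3 + j14.5)/(97.7 + j14.5), |Γ_s| = 0.549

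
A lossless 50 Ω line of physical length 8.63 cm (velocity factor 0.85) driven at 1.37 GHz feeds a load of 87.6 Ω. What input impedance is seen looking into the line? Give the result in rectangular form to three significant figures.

Z_in ≈ 79.2 + j20.6 Ω

λ = v/f = 0.85·c / 1.37 GHz = 0.186 m
βl = 2π·l/λ = 2π × 0.464 = 167°
tan(βl) = tan(167°) = -0.232
Z_in = Z_0·(Z_L + jZ_0·tanβl)/(Z_0 + jZ_L·tanβl)
     = 50·(87.6 − j11.6)/(50 − j20.4)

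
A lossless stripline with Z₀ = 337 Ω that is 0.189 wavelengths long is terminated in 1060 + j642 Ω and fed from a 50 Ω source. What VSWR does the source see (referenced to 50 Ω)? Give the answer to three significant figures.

βl = 2π × 0.189 = 68°
tan(βl) = 2.48
Z_in = Z_0·(Z_L + jZ_0·tanβl)/(Z_0 + jZ_L·tanβl) = 101 − j184 Ω
Γ_s = (Z_in − Z_s)/(Z_in + Z_s) = (51.4 − j184)/(151 − j184), |Γ_s| = 0.802
VSWR = (1 + |Γ_s|)/(1 − |Γ_s|)

VSWR ≈ 9.11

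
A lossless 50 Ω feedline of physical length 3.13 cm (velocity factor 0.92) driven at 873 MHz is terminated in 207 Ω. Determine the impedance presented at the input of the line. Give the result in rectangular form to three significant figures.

Z_in ≈ 31.9 − j59 Ω

λ = v/f = 0.92·c / 873 MHz = 0.316 m
βl = 2π·l/λ = 2π × 0.099 = 35.6°
tan(βl) = tan(35.6°) = 0.717
Z_in = Z_0·(Z_L + jZ_0·tanβl)/(Z_0 + jZ_L·tanβl)
     = 50·(207 + j35.9)/(50 + j148)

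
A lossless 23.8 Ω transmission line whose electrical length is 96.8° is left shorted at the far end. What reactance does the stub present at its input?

X_in ≈ -200 Ω (capacitive)

tan(βl) = -8.39
For a shorted stub, Z_in = jZ_0·tan(βl)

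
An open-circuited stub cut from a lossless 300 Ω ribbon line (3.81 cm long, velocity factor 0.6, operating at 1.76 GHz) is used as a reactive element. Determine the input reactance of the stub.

λ = v/f = 0.6·c / 1.76 GHz = 0.102 m
βl = 2π·l/λ = 2π × 0.373 = 134°
tan(βl) = -1.03
For an open-circuited stub, Z_in = −jZ_0·cot(βl) = −jZ_0/tan(βl)

X_in ≈ 291 Ω (inductive)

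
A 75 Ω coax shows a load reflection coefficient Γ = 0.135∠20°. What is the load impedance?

Z_L = Z_0·(1 + Γ)/(1 − Γ) = 75·(1.13 + j0.0462)/(0.873 − j0.0462)

Z_L ≈ 96.3 + j9.06 Ω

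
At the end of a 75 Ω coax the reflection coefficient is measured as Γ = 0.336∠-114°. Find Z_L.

Z_L ≈ 48 − j33.2 Ω

Z_L = Z_0·(1 + Γ)/(1 − Γ) = 75·(0.863 − j0.307)/(1.14 + j0.307)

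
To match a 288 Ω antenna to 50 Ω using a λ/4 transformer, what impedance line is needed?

Z_qwt = √(Z_0·R_L) = √(50 × 288) = √14400

Z_qwt ≈ 120 Ω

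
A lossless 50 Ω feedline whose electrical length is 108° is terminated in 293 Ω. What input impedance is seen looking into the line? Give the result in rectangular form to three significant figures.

tan(βl) = tan(108°) = -3.08
Z_in = Z_0·(Z_L + jZ_0·tanβl)/(Z_0 + jZ_L·tanβl)
     = 50·(293 − j154)/(50 − j902)

Z_in ≈ 9.4 + j15.7 Ω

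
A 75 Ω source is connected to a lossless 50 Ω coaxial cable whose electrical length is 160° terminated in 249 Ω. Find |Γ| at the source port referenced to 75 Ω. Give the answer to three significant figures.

|Γ| ≈ 0.586

tan(βl) = -0.364
Z_in = Z_0·(Z_L + jZ_0·tanβl)/(Z_0 + jZ_L·tanβl) = 65.8 + j101 Ω
Γ_s = (Z_in − Z_s)/(Z_in + Z_s) = (-9.2 + j101)/(141 + j101), |Γ_s| = 0.586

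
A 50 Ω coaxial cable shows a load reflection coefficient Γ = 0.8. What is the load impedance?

Z_L ≈ 450 Ω

Z_L = Z_0·(1 + Γ)/(1 − Γ) = 50·(1.8)/(0.2)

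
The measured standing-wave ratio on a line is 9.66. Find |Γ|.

|Γ| ≈ 0.812

|Γ| = (S − 1)/(S + 1) = (9.66 − 1)/(9.66 + 1) = 8.66/10.7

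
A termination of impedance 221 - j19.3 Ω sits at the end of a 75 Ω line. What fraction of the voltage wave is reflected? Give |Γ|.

Γ = (Z_L − Z_0)/(Z_L + Z_0) = (146 − j19.3)/(296 − j19.3)
|Γ| = 147/297

|Γ| ≈ 0.496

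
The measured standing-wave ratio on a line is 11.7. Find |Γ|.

|Γ| ≈ 0.843

|Γ| = (S − 1)/(S + 1) = (11.7 − 1)/(11.7 + 1) = 10.7/12.7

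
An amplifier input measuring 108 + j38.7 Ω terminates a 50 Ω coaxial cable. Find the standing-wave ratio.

VSWR ≈ 2.5

Γ = (Z_L − Z_0)/(Z_L + Z_0) = (58 + j38.7)/(158 + j38.7)
|Γ| = 69.7/163 = 0.429
VSWR = (1 + |Γ|)/(1 − |Γ|) = 1.43/0.571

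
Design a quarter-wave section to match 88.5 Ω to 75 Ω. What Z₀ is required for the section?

Z_qwt ≈ 81.5 Ω

Z_qwt = √(Z_0·R_L) = √(75 × 88.5) = √6638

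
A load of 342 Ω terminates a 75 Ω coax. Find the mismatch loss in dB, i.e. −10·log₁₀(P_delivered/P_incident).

mismatch loss ≈ 2.29 dB

Γ = (342 − 75)/(342 + 75) = 0.64
|Γ|² = 0.41, so P_del/P_inc = 1 − |Γ|² = 0.59
ML = −10·log₁₀(1 − |Γ|²)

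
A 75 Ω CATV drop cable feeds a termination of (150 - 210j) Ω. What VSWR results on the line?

VSWR ≈ 6.26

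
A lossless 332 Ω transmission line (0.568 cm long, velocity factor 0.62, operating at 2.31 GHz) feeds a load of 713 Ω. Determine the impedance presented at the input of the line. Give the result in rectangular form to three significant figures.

λ = v/f = 0.62·c / 2.31 GHz = 0.0805 m
βl = 2π·l/λ = 2π × 0.0705 = 25.4°
tan(βl) = tan(25.4°) = 0.475
Z_in = Z_0·(Z_L + jZ_0·tanβl)/(Z_0 + jZ_L·tanβl)
     = 332·(713 + j158)/(332 + j338)

Z_in ≈ 428 − j279 Ω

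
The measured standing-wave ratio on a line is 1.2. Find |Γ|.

|Γ| ≈ 0.0909

|Γ| = (S − 1)/(S + 1) = (1.2 − 1)/(1.2 + 1) = 0.2/2.2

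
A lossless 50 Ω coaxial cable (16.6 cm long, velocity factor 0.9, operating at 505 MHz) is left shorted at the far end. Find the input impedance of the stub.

Z_in ≈ −j125 Ω

λ = v/f = 0.9·c / 505 MHz = 0.535 m
βl = 2π·l/λ = 2π × 0.31 = 112°
tan(βl) = -2.5
For a shorted stub, Z_in = jZ_0·tan(βl)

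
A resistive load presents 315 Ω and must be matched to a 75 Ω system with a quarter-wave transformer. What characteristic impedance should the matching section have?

Z_qwt = √(Z_0·R_L) = √(75 × 315) = √23620

Z_qwt ≈ 154 Ω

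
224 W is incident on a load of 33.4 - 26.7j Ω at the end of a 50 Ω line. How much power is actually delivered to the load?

|Γ| = |(-16.6 − j26.7)/(83.4 − j26.7)| = 0.359
|Γ|² = 0.129
P_refl = |Γ|²·P_inc = 28.9 W, P_del = (1 − |Γ|²)·P_inc = 195 W

P_delivered ≈ 195 W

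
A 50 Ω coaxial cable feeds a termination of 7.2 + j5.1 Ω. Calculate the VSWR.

VSWR ≈ 7.02

Γ = (Z_L − Z_0)/(Z_L + Z_0) = (-42.8 + j5.1)/(57.2 + j5.1)
|Γ| = 43.1/57.4 = 0.751
VSWR = (1 + |Γ|)/(1 − |Γ|) = 1.75/0.249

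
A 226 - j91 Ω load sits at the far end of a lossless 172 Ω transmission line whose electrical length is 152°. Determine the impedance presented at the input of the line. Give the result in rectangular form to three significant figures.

tan(βl) = tan(152°) = -0.532
Z_in = Z_0·(Z_L + jZ_0·tanβl)/(Z_0 + jZ_L·tanβl)
     = 172·(226 − j182)/(124 − j120)

Z_in ≈ 289 + j26.6 Ω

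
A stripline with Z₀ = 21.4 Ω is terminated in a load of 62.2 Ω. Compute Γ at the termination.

Γ = (Z_L − Z_0)/(Z_L + Z_0) = (62.2 − 21.4)/(62.2 + 21.4) = 40.8/83.6

Γ = 0.488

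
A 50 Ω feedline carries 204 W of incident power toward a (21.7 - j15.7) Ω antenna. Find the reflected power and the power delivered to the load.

|Γ| = |(-28.3 − j15.7)/(71.7 − j15.7)| = 0.441
|Γ|² = 0.194
P_refl = |Γ|²·P_inc = 39.7 W, P_del = (1 − |Γ|²)·P_inc = 164 W

P_reflected ≈ 39.7 W; P_delivered ≈ 164 W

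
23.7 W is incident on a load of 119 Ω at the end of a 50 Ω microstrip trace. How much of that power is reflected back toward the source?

Γ = (119 − 50)/(119 + 50) = 0.408
|Γ|² = 0.167
P_refl = |Γ|²·P_inc = 3.95 W, P_del = (1 − |Γ|²)·P_inc = 19.7 W

P_reflected ≈ 3.95 W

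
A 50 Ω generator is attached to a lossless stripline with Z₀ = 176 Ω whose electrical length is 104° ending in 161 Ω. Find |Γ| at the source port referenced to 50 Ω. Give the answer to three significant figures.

tan(βl) = -4.01
Z_in = Z_0·(Z_L + jZ_0·tanβl)/(Z_0 + jZ_L·tanβl) = 190 − j7.97 Ω
Γ_s = (Z_in − Z_s)/(Z_in + Z_s) = (140 − j7.97)/(240 − j7.97), |Γ_s| = 0.584

|Γ| ≈ 0.584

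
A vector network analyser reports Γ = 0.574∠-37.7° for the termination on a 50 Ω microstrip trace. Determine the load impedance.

Z_L = Z_0·(1 + Γ)/(1 − Γ) = 50·(1.45 − j0.351)/(0.546 + j0.351)

Z_L ≈ 79.6 − j83.3 Ω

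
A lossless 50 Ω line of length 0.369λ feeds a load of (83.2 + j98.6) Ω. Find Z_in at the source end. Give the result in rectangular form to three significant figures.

βl = 2π × 0.369 = 133°
tan(βl) = tan(133°) = -1.08
Z_in = Z_0·(Z_L + jZ_0·tanβl)/(Z_0 + jZ_L·tanβl)
     = 50·(83.2 + j44.7)/(156 − j89.7)

Z_in ≈ 13.8 + j22.2 Ω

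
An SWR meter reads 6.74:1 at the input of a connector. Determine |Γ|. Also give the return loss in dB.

|Γ| = (S − 1)/(S + 1) = (6.74 − 1)/(6.74 + 1) = 5.74/7.74
RL = −20·log₁₀|Γ| = −20·log₁₀(0.742)

|Γ| ≈ 0.742; return loss ≈ 2.6 dB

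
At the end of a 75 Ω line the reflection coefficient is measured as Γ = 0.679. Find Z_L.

Z_L = Z_0·(1 + Γ)/(1 − Γ) = 75·(1.68)/(0.321)

Z_L ≈ 392 Ω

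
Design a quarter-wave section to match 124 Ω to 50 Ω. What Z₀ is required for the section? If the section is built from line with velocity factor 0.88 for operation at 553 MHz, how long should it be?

Z_qwt = √(Z_0·R_L) = √(50 × 124) = √6200
λ = 0.88·c/f = 0.477 m, so l = λ/4 = 0.119 m

Z_qwt ≈ 78.7 Ω; length ≈ 11.9 cm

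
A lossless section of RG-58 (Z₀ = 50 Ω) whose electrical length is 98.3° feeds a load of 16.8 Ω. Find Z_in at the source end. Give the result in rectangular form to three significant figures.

tan(βl) = tan(98.3°) = -6.85
Z_in = Z_0·(Z_L + jZ_0·tanβl)/(Z_0 + jZ_L·tanβl)
     = 50·(16.8 − j343)/(50 − j115)

Z_in ≈ 128 − j48.2 Ω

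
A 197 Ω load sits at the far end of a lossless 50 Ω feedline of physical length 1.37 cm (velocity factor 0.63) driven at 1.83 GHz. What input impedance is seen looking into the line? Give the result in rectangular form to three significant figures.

Z_in ≈ 22 − j40.3 Ω

λ = v/f = 0.63·c / 1.83 GHz = 0.103 m
βl = 2π·l/λ = 2π × 0.133 = 47.8°
tan(βl) = tan(47.8°) = 1.1
Z_in = Z_0·(Z_L + jZ_0·tanβl)/(Z_0 + jZ_L·tanβl)
     = 50·(197 + j55.1)/(50 + j217)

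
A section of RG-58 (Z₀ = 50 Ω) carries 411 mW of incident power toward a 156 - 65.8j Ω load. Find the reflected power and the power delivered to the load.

P_reflected ≈ 137 mW; P_delivered ≈ 274 mW

|Γ| = |(106 − j65.8)/(206 − j65.8)| = 0.577
|Γ|² = 0.333
P_refl = |Γ|²·P_inc = 137 mW, P_del = (1 − |Γ|²)·P_inc = 274 mW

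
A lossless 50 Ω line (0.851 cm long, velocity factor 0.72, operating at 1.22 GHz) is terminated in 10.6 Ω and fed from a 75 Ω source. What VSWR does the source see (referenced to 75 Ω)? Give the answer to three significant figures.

VSWR ≈ 6.74

λ = v/f = 0.72·c / 1.22 GHz = 0.177 m
βl = 2π·l/λ = 2π × 0.0481 = 17.3°
tan(βl) = 0.312
Z_in = Z_0·(Z_L + jZ_0·tanβl)/(Z_0 + jZ_L·tanβl) = 11.6 + j14.8 Ω
Γ_s = (Z_in − Z_s)/(Z_in + Z_s) = (-63.4 + j14.8)/(86.6 + j14.8), |Γ_s| = 0.741
VSWR = (1 + |Γ_s|)/(1 − |Γ_s|)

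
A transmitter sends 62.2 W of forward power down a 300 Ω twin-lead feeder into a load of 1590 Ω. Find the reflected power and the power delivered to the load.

Γ = (1590 − 300)/(1590 + 300) = 0.683
|Γ|² = 0.466
P_refl = |Γ|²·P_inc = 29 W, P_del = (1 − |Γ|²)·P_inc = 33.2 W

P_reflected ≈ 29 W; P_delivered ≈ 33.2 W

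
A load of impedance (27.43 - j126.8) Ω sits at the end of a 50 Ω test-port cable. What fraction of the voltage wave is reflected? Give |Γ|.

Γ = (Z_L − Z_0)/(Z_L + Z_0) = (-22.57 − j126.8)/(77.43 − j126.8)
|Γ| = 129/149

|Γ| ≈ 0.867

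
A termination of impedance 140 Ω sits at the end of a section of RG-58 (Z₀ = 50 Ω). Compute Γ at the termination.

Γ = 0.474

Γ = (Z_L − Z_0)/(Z_L + Z_0) = (140 − 50)/(140 + 50) = 90/190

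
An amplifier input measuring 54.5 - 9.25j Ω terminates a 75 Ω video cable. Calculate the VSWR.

VSWR ≈ 1.42

Γ = (Z_L − Z_0)/(Z_L + Z_0) = (-20.5 − j9.25)/(129.5 − j9.25)
|Γ| = 22.5/130 = 0.173
VSWR = (1 + |Γ|)/(1 − |Γ|) = 1.17/0.827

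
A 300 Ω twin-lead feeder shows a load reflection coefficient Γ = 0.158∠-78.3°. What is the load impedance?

Z_L = Z_0·(1 + Γ)/(1 − Γ) = 300·(1.03 − j0.155)/(0.968 + j0.155)

Z_L ≈ 304 − j96.6 Ω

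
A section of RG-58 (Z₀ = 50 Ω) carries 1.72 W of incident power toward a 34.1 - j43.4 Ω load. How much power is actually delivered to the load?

|Γ| = |(-15.9 − j43.4)/(84.1 − j43.4)| = 0.488
|Γ|² = 0.239
P_refl = |Γ|²·P_inc = 0.41 W, P_del = (1 − |Γ|²)·P_inc = 1.31 W

P_delivered ≈ 1.31 W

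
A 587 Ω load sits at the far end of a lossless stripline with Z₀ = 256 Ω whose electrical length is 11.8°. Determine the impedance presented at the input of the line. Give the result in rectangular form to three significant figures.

Z_in ≈ 498 − j185 Ω

tan(βl) = tan(11.8°) = 0.209
Z_in = Z_0·(Z_L + jZ_0·tanβl)/(Z_0 + jZ_L·tanβl)
     = 256·(587 + j53.5)/(256 + j123)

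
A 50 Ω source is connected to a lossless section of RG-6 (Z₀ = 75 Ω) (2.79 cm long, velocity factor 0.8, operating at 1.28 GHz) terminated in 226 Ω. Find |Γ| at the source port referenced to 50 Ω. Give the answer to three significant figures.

λ = v/f = 0.8·c / 1.28 GHz = 0.188 m
βl = 2π·l/λ = 2π × 0.149 = 53.6°
tan(βl) = 1.35
Z_in = Z_0·(Z_L + jZ_0·tanβl)/(Z_0 + jZ_L·tanβl) = 36.3 − j46.5 Ω
Γ_s = (Z_in − Z_s)/(Z_in + Z_s) = (-13.7 − j46.5)/(86.3 − j46.5), |Γ_s| = 0.495

|Γ| ≈ 0.495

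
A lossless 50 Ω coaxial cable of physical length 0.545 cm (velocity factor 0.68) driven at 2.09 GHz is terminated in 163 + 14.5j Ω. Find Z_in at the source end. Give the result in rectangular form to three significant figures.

λ = v/f = 0.68·c / 2.09 GHz = 0.0976 m
βl = 2π·l/λ = 2π × 0.0558 = 20.1°
tan(βl) = tan(20.1°) = 0.366
Z_in = Z_0·(Z_L + jZ_0·tanβl)/(Z_0 + jZ_L·tanβl)
     = 50·(163 + j32.8)/(44.7 + j59.7)

Z_in ≈ 83.2 − j74.3 Ω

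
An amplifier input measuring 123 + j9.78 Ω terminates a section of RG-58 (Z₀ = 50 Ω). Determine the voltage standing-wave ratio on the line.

VSWR ≈ 2.48

Γ = (Z_L − Z_0)/(Z_L + Z_0) = (73 + j9.78)/(173 + j9.78)
|Γ| = 73.7/173 = 0.425
VSWR = (1 + |Γ|)/(1 − |Γ|) = 1.43/0.575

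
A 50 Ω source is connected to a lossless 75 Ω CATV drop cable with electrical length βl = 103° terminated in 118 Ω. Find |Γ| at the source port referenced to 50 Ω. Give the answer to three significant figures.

tan(βl) = -4.33
Z_in = Z_0·(Z_L + jZ_0·tanβl)/(Z_0 + jZ_L·tanβl) = 49.2 + j10.1 Ω
Γ_s = (Z_in − Z_s)/(Z_in + Z_s) = (-0.848 + j10.1)/(99.2 + j10.1), |Γ_s| = 0.102

|Γ| ≈ 0.102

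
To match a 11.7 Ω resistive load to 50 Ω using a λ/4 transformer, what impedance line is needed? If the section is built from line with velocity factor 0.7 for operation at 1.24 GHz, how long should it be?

Z_qwt ≈ 24.2 Ω; length ≈ 4.23 cm

Z_qwt = √(Z_0·R_L) = √(50 × 11.7) = √585
λ = 0.7·c/f = 0.169 m, so l = λ/4 = 0.0423 m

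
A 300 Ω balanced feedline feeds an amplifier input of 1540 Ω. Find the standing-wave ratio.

For a purely resistive load, VSWR = R_L/Z_0 or Z_0/R_L (whichever > 1) = 1540/300

VSWR ≈ 5.13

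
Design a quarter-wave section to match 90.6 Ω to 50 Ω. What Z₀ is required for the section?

Z_qwt = √(Z_0·R_L) = √(50 × 90.6) = √4530

Z_qwt ≈ 67.3 Ω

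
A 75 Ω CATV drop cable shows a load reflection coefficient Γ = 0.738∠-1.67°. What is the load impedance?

Z_L ≈ 493 − j46.6 Ω

Z_L = Z_0·(1 + Γ)/(1 − Γ) = 75·(1.74 − j0.0215)/(0.262 + j0.0215)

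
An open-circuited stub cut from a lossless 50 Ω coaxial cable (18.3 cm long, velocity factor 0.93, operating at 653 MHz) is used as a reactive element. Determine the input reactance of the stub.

X_in ≈ 103 Ω (inductive)

λ = v/f = 0.93·c / 653 MHz = 0.427 m
βl = 2π·l/λ = 2π × 0.428 = 154°
tan(βl) = -0.484
For an open-circuited stub, Z_in = −jZ_0·cot(βl) = −jZ_0/tan(βl)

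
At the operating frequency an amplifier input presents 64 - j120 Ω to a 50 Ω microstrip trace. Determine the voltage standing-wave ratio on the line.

Γ = (Z_L − Z_0)/(Z_L + Z_0) = (14 − j120)/(114 − j120)
|Γ| = 121/166 = 0.73
VSWR = (1 + |Γ|)/(1 − |Γ|) = 1.73/0.27

VSWR ≈ 6.41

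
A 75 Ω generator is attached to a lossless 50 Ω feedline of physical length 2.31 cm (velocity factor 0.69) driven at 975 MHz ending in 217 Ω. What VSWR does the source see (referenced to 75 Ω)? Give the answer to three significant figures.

λ = v/f = 0.69·c / 975 MHz = 0.212 m
βl = 2π·l/λ = 2π × 0.109 = 39.2°
tan(βl) = 0.815
Z_in = Z_0·(Z_L + jZ_0·tanβl)/(Z_0 + jZ_L·tanβl) = 26.7 − j53.8 Ω
Γ_s = (Z_in − Z_s)/(Z_in + Z_s) = (-48.3 − j53.8)/(102 − j53.8), |Γ_s| = 0.628
VSWR = (1 + |Γ_s|)/(1 − |Γ_s|)

VSWR ≈ 4.38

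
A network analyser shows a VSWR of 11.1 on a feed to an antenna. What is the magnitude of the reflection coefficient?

|Γ| = (S − 1)/(S + 1) = (11.1 − 1)/(11.1 + 1) = 10.1/12.1

|Γ| ≈ 0.835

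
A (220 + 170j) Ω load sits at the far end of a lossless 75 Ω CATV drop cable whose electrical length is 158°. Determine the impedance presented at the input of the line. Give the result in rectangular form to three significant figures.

Z_in ≈ 50.4 + j104 Ω

tan(βl) = tan(158°) = -0.404
Z_in = Z_0·(Z_L + jZ_0·tanβl)/(Z_0 + jZ_L·tanβl)
     = 75·(220 + j140)/(144 − j88.9)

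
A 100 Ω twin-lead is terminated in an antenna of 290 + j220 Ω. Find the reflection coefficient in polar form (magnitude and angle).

Γ = (Z_L − Z_0)/(Z_L + Z_0) = (190 + j220)/(390 + j220)
|Γ| = 291/448 = 0.649

Γ ≈ 0.649 ∠ 19.8°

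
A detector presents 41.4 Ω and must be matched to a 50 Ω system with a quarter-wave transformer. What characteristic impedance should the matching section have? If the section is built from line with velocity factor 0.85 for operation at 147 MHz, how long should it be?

Z_qwt = √(Z_0·R_L) = √(50 × 41.4) = √2070
λ = 0.85·c/f = 1.73 m, so l = λ/4 = 0.434 m

Z_qwt ≈ 45.5 Ω; length ≈ 43.4 cm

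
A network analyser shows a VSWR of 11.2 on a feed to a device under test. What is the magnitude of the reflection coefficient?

|Γ| = (S − 1)/(S + 1) = (11.2 − 1)/(11.2 + 1) = 10.2/12.2

|Γ| ≈ 0.836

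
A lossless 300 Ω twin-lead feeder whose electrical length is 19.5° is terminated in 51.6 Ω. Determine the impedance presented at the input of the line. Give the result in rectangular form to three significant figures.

tan(βl) = tan(19.5°) = 0.354
Z_in = Z_0·(Z_L + jZ_0·tanβl)/(Z_0 + jZ_L·tanβl)
     = 300·(51.6 + j106)/(300 + j18.3)

Z_in ≈ 57.9 + j103 Ω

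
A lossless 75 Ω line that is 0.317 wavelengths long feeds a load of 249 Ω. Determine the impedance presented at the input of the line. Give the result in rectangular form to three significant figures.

Z_in ≈ 26.6 + j30 Ω

βl = 2π × 0.317 = 114°
tan(βl) = tan(114°) = -2.23
Z_in = Z_0·(Z_L + jZ_0·tanβl)/(Z_0 + jZ_L·tanβl)
     = 75·(249 − j168)/(75 − j556)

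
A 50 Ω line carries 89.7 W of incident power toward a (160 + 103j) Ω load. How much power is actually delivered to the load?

P_delivered ≈ 52.5 W

|Γ| = |(110 + j103)/(210 + j103)| = 0.644
|Γ|² = 0.415
P_refl = |Γ|²·P_inc = 37.2 W, P_del = (1 − |Γ|²)·P_inc = 52.5 W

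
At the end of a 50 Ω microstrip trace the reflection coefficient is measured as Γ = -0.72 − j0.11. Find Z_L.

Z_L = Z_0·(1 + Γ)/(1 − Γ) = 50·(0.28 − j0.11)/(1.72 + j0.11)

Z_L ≈ 7.9 − j3.7 Ω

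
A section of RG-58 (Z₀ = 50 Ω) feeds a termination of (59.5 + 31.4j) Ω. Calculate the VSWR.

Γ = (Z_L − Z_0)/(Z_L + Z_0) = (9.5 + j31.4)/(109.5 + j31.4)
|Γ| = 32.8/114 = 0.288
VSWR = (1 + |Γ|)/(1 − |Γ|) = 1.29/0.712

VSWR ≈ 1.81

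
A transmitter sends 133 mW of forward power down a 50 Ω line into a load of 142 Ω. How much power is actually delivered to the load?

Γ = (142 − 50)/(142 + 50) = 0.479
|Γ|² = 0.23
P_refl = |Γ|²·P_inc = 30.5 mW, P_del = (1 − |Γ|²)·P_inc = 102 mW

P_delivered ≈ 102 mW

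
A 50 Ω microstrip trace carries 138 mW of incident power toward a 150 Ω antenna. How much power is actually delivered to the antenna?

P_delivered ≈ 104 mW

Γ = (150 − 50)/(150 + 50) = 0.5
|Γ|² = 0.25
P_refl = |Γ|²·P_inc = 34.5 mW, P_del = (1 − |Γ|²)·P_inc = 104 mW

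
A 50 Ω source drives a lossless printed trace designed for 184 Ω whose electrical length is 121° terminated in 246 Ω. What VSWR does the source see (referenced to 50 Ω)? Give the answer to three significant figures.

VSWR ≈ 3.35

tan(βl) = -1.66
Z_in = Z_0·(Z_L + jZ_0·tanβl)/(Z_0 + jZ_L·tanβl) = 156 + j40.5 Ω
Γ_s = (Z_in − Z_s)/(Z_in + Z_s) = (106 + j40.5)/(206 + j40.5), |Γ_s| = 0.54
VSWR = (1 + |Γ_s|)/(1 − |Γ_s|)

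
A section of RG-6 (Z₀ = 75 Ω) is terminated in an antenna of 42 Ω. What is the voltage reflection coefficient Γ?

Γ = (Z_L − Z_0)/(Z_L + Z_0) = (42 − 75)/(42 + 75) = -33/117

Γ = -0.282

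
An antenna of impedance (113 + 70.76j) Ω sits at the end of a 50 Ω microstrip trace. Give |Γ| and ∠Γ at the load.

Γ = (Z_L − Z_0)/(Z_L + Z_0) = (63 + j70.76)/(163 + j70.76)
|Γ| = 94.7/178 = 0.533

Γ ≈ 0.533 ∠ 24.9°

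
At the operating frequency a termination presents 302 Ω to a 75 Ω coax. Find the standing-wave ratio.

For a purely resistive load, VSWR = R_L/Z_0 or Z_0/R_L (whichever > 1) = 302/75

VSWR ≈ 4.03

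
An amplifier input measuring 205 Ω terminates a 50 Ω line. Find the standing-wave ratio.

Γ = (205 − 50)/(205 + 50) = 0.608
VSWR = (1 + 0.608)/(1 − 0.608)

VSWR ≈ 4.1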